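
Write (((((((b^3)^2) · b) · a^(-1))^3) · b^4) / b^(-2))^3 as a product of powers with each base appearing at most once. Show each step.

a^(-9)b^81

(((((((b^3)^2) · b) · a^(-1))^3) · b^4) / b^(-2))^3
= (((((((b^3)^2) · b) · a^(-1))^3) · b^4)^3) / ((b^(-2))^3)    [power of a quotient]
= (((((((b^3)^2) · b) · a^(-1))^3)^3) · ((b^4)^3)) / ((b^(-2))^3)    [power of a product]
= ((((((b^3)^2) · b) · a^(-1))^9) · ((b^4)^3)) / ((b^(-2))^3)    [power of a power]
= ((((((b^3)^2) · b)^9) · ((a^(-1))^9)) · ((b^4)^3)) / ((b^(-2))^3)    [power of a product]
= ((((((b^3)^2)^9) · (b^9)) · ((a^(-1))^9)) · ((b^4)^3)) / ((b^(-2))^3)    [power of a product]
= (((((b^3)^18) · (b^9)) · ((a^(-1))^9)) · ((b^4)^3)) / ((b^(-2))^3)    [power of a power]
= (((b^54 · (b^9)) · ((a^(-1))^9)) · ((b^4)^3)) / ((b^(-2))^3)    [power of a power]
= ((b^63 · ((a^(-1))^9)) · ((b^4)^3)) / ((b^(-2))^3)    [product of powers]
= ((b^63 · a^(-9)) · ((b^4)^3)) / ((b^(-2))^3)    [power of a power]
= ((b^63 · a^(-9)) · b^12) / ((b^(-2))^3)    [power of a power]
= ((b^63 · a^(-9)) · b^12) / b^(-6)    [power of a power]
= a^(-9)b^81    [quotient of powers; product of powers]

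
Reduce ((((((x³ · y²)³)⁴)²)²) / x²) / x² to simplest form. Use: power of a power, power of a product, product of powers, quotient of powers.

((((((x³ · y²)³)⁴)²)²) / x²) / x²
= (((((x³ · y²)³)⁴)⁴) / x²) / x²    [power of a power]
= ((((x³ · y²)³)¹⁶) / x²) / x²    [power of a power]
= (((x³ · y²)⁴⁸) / x²) / x²    [power of a power]
= ((((x³)⁴⁸) · ((y²)⁴⁸)) / x²) / x²    [power of a product]
= ((x¹⁴⁴ · ((y²)⁴⁸)) / x²) / x²    [power of a power]
= ((x¹⁴⁴ · y⁹⁶) / x²) / x²    [power of a power]
= x¹⁴⁰y⁹⁶    [quotient of powers; product of powers]

x¹⁴⁰y⁹⁶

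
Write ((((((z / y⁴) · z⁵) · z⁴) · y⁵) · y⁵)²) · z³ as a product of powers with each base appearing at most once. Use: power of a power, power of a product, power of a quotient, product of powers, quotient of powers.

y¹²z²³

((((((z / y⁴) · z⁵) · z⁴) · y⁵) · y⁵)²) · z³
= ((((((z / y⁴) · z⁵) · z⁴) · y⁵)²) · ((y⁵)²)) · z³    [power of a product]
= ((((((z / y⁴) · z⁵) · z⁴)²) · ((y⁵)²)) · ((y⁵)²)) · z³    [power of a product]
= ((((((z / y⁴) · z⁵)²) · ((z⁴)²)) · ((y⁵)²)) · ((y⁵)²)) · z³    [power of a product]
= ((((((z / y⁴)²) · ((z⁵)²)) · ((z⁴)²)) · ((y⁵)²)) · ((y⁵)²)) · z³    [power of a product]
= ((((((z²) / ((y⁴)²)) · ((z⁵)²)) · ((z⁴)²)) · ((y⁵)²)) · ((y⁵)²)) · z³    [power of a quotient]
= (((((z² / y⁸) · ((z⁵)²)) · ((z⁴)²)) · ((y⁵)²)) · ((y⁵)²)) · z³    [power of a power]
= (((((z² / y⁸) · z¹⁰) · ((z⁴)²)) · ((y⁵)²)) · ((y⁵)²)) · z³    [power of a power]
= (((((z² / y⁸) · z¹⁰) · z⁸) · ((y⁵)²)) · ((y⁵)²)) · z³    [power of a power]
= (((((z² / y⁸) · z¹⁰) · z⁸) · y¹⁰) · ((y⁵)²)) · z³    [power of a power]
= (((((z² / y⁸) · z¹⁰) · z⁸) · y¹⁰) · y¹⁰) · z³    [power of a power]
= y¹²z²³    [quotient of powers; product of powers]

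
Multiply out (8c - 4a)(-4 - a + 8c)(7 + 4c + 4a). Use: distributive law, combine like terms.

-224c + 320c² - 344ac + 96ac² - 144a²c + 256c³ + 112a + 92a² + 16a³

(8c - 4a)(-4 - a + 8c)(7 + 4c + 4a)
= (-32c - 8ac + 64c² + 16a + 4a² - 32ac)(7 + 4c + 4a)    [distributive law]
= (-32c - 40ac + 64c² + 16a + 4a²)(7 + 4c + 4a)    [combine like terms]
= -224c - 128c² - 128ac - 280ac - 160ac² - 160a²c + 448c² + 256c³ + 256ac² + 112a + 64ac + 64a² + 28a² + 16a²c + 16a³    [distributive law]
= -224c + 320c² - 344ac + 96ac² - 144a²c + 256c³ + 112a + 92a² + 16a³    [combine like terms]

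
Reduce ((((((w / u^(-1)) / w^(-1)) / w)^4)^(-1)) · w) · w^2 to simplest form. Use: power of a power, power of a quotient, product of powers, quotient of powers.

u^(-4)w^(-1)

((((((w / u^(-1)) / w^(-1)) / w)^4)^(-1)) · w) · w^2
= (((((w / u^(-1)) / w^(-1)) / w)^(-4)) · w) · w^2    [power of a power]
= (((((w / u^(-1)) / w^(-1))^(-4)) / (w^(-4))) · w) · w^2    [power of a quotient]
= (((((w / u^(-1))^(-4)) / ((w^(-1))^(-4))) / (w^(-4))) · w) · w^2    [power of a quotient]
= (((((w^(-4)) / ((u^(-1))^(-4))) / ((w^(-1))^(-4))) / (w^(-4))) · w) · w^2    [power of a quotient]
= ((((w^(-4) / u^4) / ((w^(-1))^(-4))) / (w^(-4))) · w) · w^2    [power of a power]
= ((((w^(-4) / u^4) / w^4) / (w^(-4))) · w) · w^2    [power of a power]
= u^(-4)w^(-1)    [quotient of powers; product of powers]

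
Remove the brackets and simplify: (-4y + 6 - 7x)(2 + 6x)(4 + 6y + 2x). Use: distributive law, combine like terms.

40y - 48y^2 + 20xy - 144xy^2 - 300x^2y + 48 + 112x - 124x^2 - 84x^3

(-4y + 6 - 7x)(2 + 6x)(4 + 6y + 2x)
= (-8y - 24xy + 12 + 36x - 14x - 42x^2)(4 + 6y + 2x)    [distributive law]
= (-8y - 24xy + 12 + 22x - 42x^2)(4 + 6y + 2x)    [combine like terms]
= -32y - 48y^2 - 16xy - 96xy - 144xy^2 - 48x^2y + 48 + 72y + 24x + 88x + 132xy + 44x^2 - 168x^2 - 252x^2y - 84x^3    [distributive law]
= 40y - 48y^2 + 20xy - 144xy^2 - 300x^2y + 48 + 112x - 124x^2 - 84x^3    [combine like terms]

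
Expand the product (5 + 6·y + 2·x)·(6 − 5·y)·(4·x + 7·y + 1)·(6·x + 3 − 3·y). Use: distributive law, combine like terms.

936·x² + 576·x + 1284·x·y + 573·y − 522·y² + 90 + 444·x²·y − 642·x·y² − 771·y³ − 1020·x²·y² − 690·x·y³ + 630·y⁴ + 288·x³ − 240·x³·y

(5 + 6·y + 2·x)·(6 − 5·y)·(4·x + 7·y + 1)·(6·x + 3 − 3·y)
= (30 − 25·y + 36·y − 30·y² + 12·x − 10·x·y)·(4·x + 7·y + 1)·(6·x + 3 − 3·y)    [distributive law]
= (30 + 11·y − 30·y² + 12·x − 10·x·y)·(4·x + 7·y + 1)·(6·x + 3 − 3·y)    [combine like terms]
= (120·x + 210·y + 30 + 44·x·y + 77·y² + 11·y − 120·x·y² − 210·y³ − 30·y² + 48·x² + 84·x·y + 12·x − 40·x²·y − 70·x·y² − 10·x·y)·(6·x + 3 − 3·y)    [distributive law]
= (132·x + 221·y + 30 + 118·x·y + 47·y² − 190·x·y² − 210·y³ + 48·x² − 40·x²·y)·(6·x + 3 − 3·y)    [combine like terms]
= 792·x² + 396·x − 396·x·y + 1326·x·y + 663·y − 663·y² + 180·x + 90 − 90·y + 708·x²·y + 354·x·y − 354·x·y² + 282·x·y² + 141·y² − 141·y³ − 1140·x²·y² − 570·x·y² + 570·x·y³ − 1260·x·y³ − 630·y³ + 630·y⁴ + 288·x³ + 144·x² − 144·x²·y − 240·x³·y − 120·x²·y + 120·x²·y²    [distributive law]
= 936·x² + 576·x + 1284·x·y + 573·y − 522·y² + 90 + 444·x²·y − 642·x·y² − 771·y³ − 1020·x²·y² − 690·x·y³ + 630·y⁴ + 288·x³ − 240·x³·y    [combine like terms]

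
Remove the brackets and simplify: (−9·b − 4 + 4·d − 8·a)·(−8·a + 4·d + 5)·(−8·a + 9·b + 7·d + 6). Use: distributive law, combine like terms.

(−9·b − 4 + 4·d − 8·a)·(−8·a + 4·d + 5)·(−8·a + 9·b + 7·d + 6)
= (72·a·b − 36·b·d − 45·b + 32·a − 16·d − 20 − 32·a·d + 16·d^2 + 20·d + 64·a^2 − 32·a·d − 40·a)·(−8·a + 9·b + 7·d + 6)    [distributive law]
= (72·a·b − 36·b·d − 45·b − 8·a + 4·d − 20 − 64·a·d + 16·d^2 + 64·a^2)·(−8·a + 9·b + 7·d + 6)    [combine like terms]
= −576·a^2·b + 648·a·b^2 + 504·a·b·d + 432·a·b + 288·a·b·d − 324·b^2·d − 252·b·d^2 − 216·b·d + 360·a·b − 405·b^2 − 315·b·d − 270·b + 64·a^2 − 72·a·b − 56·a·d − 48·a − 32·a·d + 36·b·d + 28·d^2 + 24·d + 160·a − 180·b − 140·d − 120 + 512·a^2·d − 576·a·b·d − 448·a·d^2 − 384·a·d − 128·a·d^2 + 144·b·d^2 + 112·d^3 + 96·d^2 − 512·a^3 + 576·a^2·b + 448·a^2·d + 384·a^2    [distributive law]
= 648·a·b^2 + 216·a·b·d + 720·a·b − 324·b^2·d − 108·b·d^2 − 495·b·d − 405·b^2 − 450·b + 448·a^2 − 472·a·d + 112·a + 124·d^2 − 116·d − 120 + 960·a^2·d − 576·a·d^2 + 112·d^3 − 512·a^3    [combine like terms]

648·a·b^2 + 216·a·b·d + 720·a·b − 324·b^2·d − 108·b·d^2 − 495·b·d − 405·b^2 − 450·b + 448·a^2 − 472·a·d + 112·a + 124·d^2 − 116·d − 120 + 960·a^2·d − 576·a·d^2 + 112·d^3 − 512·a^3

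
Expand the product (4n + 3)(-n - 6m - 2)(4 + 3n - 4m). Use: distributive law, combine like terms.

-49n² - 12n³ - 56mn² - 106mn + 96m²n - 62n - 48m + 72m² - 24

(4n + 3)(-n - 6m - 2)(4 + 3n - 4m)
= (-4n² - 24mn - 8n - 3n - 18m - 6)(4 + 3n - 4m)    [distributive law]
= (-4n² - 24mn - 11n - 18m - 6)(4 + 3n - 4m)    [combine like terms]
= -16n² - 12n³ + 16mn² - 96mn - 72mn² + 96m²n - 44n - 33n² + 44mn - 72m - 54mn + 72m² - 24 - 18n + 24m    [distributive law]
= -49n² - 12n³ - 56mn² - 106mn + 96m²n - 62n - 48m + 72m² - 24    [combine like terms]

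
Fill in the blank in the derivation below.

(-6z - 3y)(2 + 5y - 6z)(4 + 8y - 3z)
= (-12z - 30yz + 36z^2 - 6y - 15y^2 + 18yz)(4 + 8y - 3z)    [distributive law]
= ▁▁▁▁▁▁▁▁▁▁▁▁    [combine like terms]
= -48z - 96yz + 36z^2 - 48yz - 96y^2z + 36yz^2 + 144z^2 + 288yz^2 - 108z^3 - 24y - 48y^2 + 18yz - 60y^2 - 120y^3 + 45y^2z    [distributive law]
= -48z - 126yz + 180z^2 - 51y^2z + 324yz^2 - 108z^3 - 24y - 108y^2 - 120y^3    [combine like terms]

After combine like terms, the bracketed line is:

(-12z - 12yz + 36z^2 - 6y - 15y^2)(4 + 8y - 3z)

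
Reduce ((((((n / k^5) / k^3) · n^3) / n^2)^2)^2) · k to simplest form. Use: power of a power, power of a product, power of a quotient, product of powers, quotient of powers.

k^(-31)·n^8

((((((n / k^5) / k^3) · n^3) / n^2)^2)^2) · k
= (((((n / k^5) / k^3) · n^3) / n^2)^4) · k    [power of a power]
= (((((n / k^5) / k^3) · n^3)^4) / ((n^2)^4)) · k    [power of a quotient]
= (((((n / k^5) / k^3)^4) · ((n^3)^4)) / ((n^2)^4)) · k    [power of a product]
= (((((n / k^5)^4) / ((k^3)^4)) · ((n^3)^4)) / ((n^2)^4)) · k    [power of a quotient]
= (((((n^4) / ((k^5)^4)) / ((k^3)^4)) · ((n^3)^4)) / ((n^2)^4)) · k    [power of a quotient]
= ((((n^4 / k^20) / ((k^3)^4)) · ((n^3)^4)) / ((n^2)^4)) · k    [power of a power]
= ((((n^4 / k^20) / k^12) · ((n^3)^4)) / ((n^2)^4)) · k    [power of a power]
= ((((n^4 / k^20) / k^12) · n^12) / ((n^2)^4)) · k    [power of a power]
= ((((n^4 / k^20) / k^12) · n^12) / n^8) · k    [power of a power]
= k^(-31)·n^8    [quotient of powers; product of powers]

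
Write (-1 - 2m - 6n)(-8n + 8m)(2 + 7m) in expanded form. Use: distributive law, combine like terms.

(-1 - 2m - 6n)(-8n + 8m)(2 + 7m)
= (8n - 8m + 16mn - 16m^2 + 48n^2 - 48mn)(2 + 7m)    [distributive law]
= (8n - 8m - 32mn - 16m^2 + 48n^2)(2 + 7m)    [combine like terms]
= 16n + 56mn - 16m - 56m^2 - 64mn - 224m^2n - 32m^2 - 112m^3 + 96n^2 + 336mn^2    [distributive law]
= 16n - 8mn - 16m - 88m^2 - 224m^2n - 112m^3 + 96n^2 + 336mn^2    [combine like terms]

16n - 8mn - 16m - 88m^2 - 224m^2n - 112m^3 + 96n^2 + 336mn^2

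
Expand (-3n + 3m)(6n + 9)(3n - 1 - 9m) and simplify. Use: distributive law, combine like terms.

(-3n + 3m)(6n + 9)(3n - 1 - 9m)
= (-18n^2 - 27n + 18mn + 27m)(3n - 1 - 9m)    [distributive law]
= -54n^3 + 18n^2 + 162mn^2 - 81n^2 + 27n + 243mn + 54mn^2 - 18mn - 162m^2n + 81mn - 27m - 243m^2    [distributive law]
= -54n^3 - 63n^2 + 216mn^2 + 27n + 306mn - 162m^2n - 27m - 243m^2    [combine like terms]

-54n^3 - 63n^2 + 216mn^2 + 27n + 306mn - 162m^2n - 27m - 243m^2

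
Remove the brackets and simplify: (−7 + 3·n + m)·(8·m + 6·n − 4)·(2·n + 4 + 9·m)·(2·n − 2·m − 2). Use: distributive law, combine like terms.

(−7 + 3·n + m)·(8·m + 6·n − 4)·(2·n + 4 + 9·m)·(2·n − 2·m − 2)
= (−56·m − 42·n + 28 + 24·m·n + 18·n^2 − 12·n + 8·m^2 + 6·m·n − 4·m)·(2·n + 4 + 9·m)·(2·n − 2·m − 2)    [distributive law]
= (−60·m − 54·n + 28 + 30·m·n + 18·n^2 + 8·m^2)·(2·n + 4 + 9·m)·(2·n − 2·m − 2)    [combine like terms]
= (−120·m·n − 240·m − 540·m^2 − 108·n^2 − 216·n − 486·m·n + 56·n + 112 + 252·m + 60·m·n^2 + 120·m·n + 270·m^2·n + 36·n^3 + 72·n^2 + 162·m·n^2 + 16·m^2·n + 32·m^2 + 72·m^3)·(2·n − 2·m − 2)    [distributive law]
= (−486·m·n + 12·m − 508·m^2 − 36·n^2 − 160·n + 112 + 222·m·n^2 + 286·m^2·n + 36·n^3 + 72·m^3)·(2·n − 2·m − 2)    [combine like terms]
= −972·m·n^2 + 972·m^2·n + 972·m·n + 24·m·n − 24·m^2 − 24·m − 1016·m^2·n + 1016·m^3 + 1016·m^2 − 72·n^3 + 72·m·n^2 + 72·n^2 − 320·n^2 + 320·m·n + 320·n + 224·n − 224·m − 224 + 444·m·n^3 − 444·m^2·n^2 − 444·m·n^2 + 572·m^2·n^2 − 572·m^3·n − 572·m^2·n + 72·n^4 − 72·m·n^3 − 72·n^3 + 144·m^3·n − 144·m^4 − 144·m^3    [distributive law]
= −1344·m·n^2 − 616·m^2·n + 1316·m·n + 992·m^2 − 248·m + 872·m^3 − 144·n^3 − 248·n^2 + 544·n − 224 + 372·m·n^3 + 128·m^2·n^2 − 428·m^3·n + 72·n^4 − 144·m^4    [combine like terms]

−1344·m·n^2 − 616·m^2·n + 1316·m·n + 992·m^2 − 248·m + 872·m^3 − 144·n^3 − 248·n^2 + 544·n − 224 + 372·m·n^3 + 128·m^2·n^2 − 428·m^3·n + 72·n^4 − 144·m^4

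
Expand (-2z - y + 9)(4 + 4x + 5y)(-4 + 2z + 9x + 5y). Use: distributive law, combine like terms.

(-2z - y + 9)(4 + 4x + 5y)(-4 + 2z + 9x + 5y)
= (-8z - 8xz - 10yz - 4y - 4xy - 5y^2 + 36 + 36x + 45y)(-4 + 2z + 9x + 5y)    [distributive law]
= (-8z - 8xz - 10yz + 41y - 4xy - 5y^2 + 36 + 36x)(-4 + 2z + 9x + 5y)    [combine like terms]
= 32z - 16z^2 - 72xz - 40yz + 32xz - 16xz^2 - 72x^2z - 40xyz + 40yz - 20yz^2 - 90xyz - 50y^2z - 164y + 82yz + 369xy + 205y^2 + 16xy - 8xyz - 36x^2y - 20xy^2 + 20y^2 - 10y^2z - 45xy^2 - 25y^3 - 144 + 72z + 324x + 180y - 144x + 72xz + 324x^2 + 180xy    [distributive law]
= 104z - 16z^2 + 32xz + 82yz - 16xz^2 - 72x^2z - 138xyz - 20yz^2 - 60y^2z + 16y + 565xy + 225y^2 - 36x^2y - 65xy^2 - 25y^3 - 144 + 180x + 324x^2    [combine like terms]

104z - 16z^2 + 32xz + 82yz - 16xz^2 - 72x^2z - 138xyz - 20yz^2 - 60y^2z + 16y + 565xy + 225y^2 - 36x^2y - 65xy^2 - 25y^3 - 144 + 180x + 324x^2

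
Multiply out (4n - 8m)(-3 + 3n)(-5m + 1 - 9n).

-180mn - 12n + 120n² + 156mn² - 108n³ - 120m² + 24m + 120m²n

(4n - 8m)(-3 + 3n)(-5m + 1 - 9n)
= (-12n + 12n² + 24m - 24mn)(-5m + 1 - 9n)    [distributive law]
= 60mn - 12n + 108n² - 60mn² + 12n² - 108n³ - 120m² + 24m - 216mn + 120m²n - 24mn + 216mn²    [distributive law]
= -180mn - 12n + 120n² + 156mn² - 108n³ - 120m² + 24m + 120m²n    [combine like terms]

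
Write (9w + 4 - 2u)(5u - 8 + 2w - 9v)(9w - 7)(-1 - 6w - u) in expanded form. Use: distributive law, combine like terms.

(9w + 4 - 2u)(5u - 8 + 2w - 9v)(9w - 7)(-1 - 6w - u)
= (45uw - 72w + 18w² - 81vw + 20u - 32 + 8w - 36v - 10u² + 16u - 4uw + 18uv)(9w - 7)(-1 - 6w - u)    [distributive law]
= (41uw - 64w + 18w² - 81vw + 36u - 32 - 36v - 10u² + 18uv)(9w - 7)(-1 - 6w - u)    [combine like terms]
= (369uw² - 287uw - 576w² + 448w + 162w³ - 126w² - 729vw² + 567vw + 324uw - 252u - 288w + 224 - 324vw + 252v - 90u²w + 70u² + 162uvw - 126uv)(-1 - 6w - u)    [distributive law]
= (369uw² + 37uw - 702w² + 160w + 162w³ - 729vw² + 243vw - 252u + 224 + 252v - 90u²w + 70u² + 162uvw - 126uv)(-1 - 6w - u)    [combine like terms]
= -369uw² - 2214uw³ - 369u²w² - 37uw - 222uw² - 37u²w + 702w² + 4212w³ + 702uw² - 160w - 960w² - 160uw - 162w³ - 972w⁴ - 162uw³ + 729vw² + 4374vw³ + 729uvw² - 243vw - 1458vw² - 243uvw + 252u + 1512uw + 252u² - 224 - 1344w - 224u - 252v - 1512vw - 252uv + 90u²w + 540u²w² + 90u³w - 70u² - 420u²w - 70u³ - 162uvw - 972uvw² - 162u²vw + 126uv + 756uvw + 126u²v    [distributive law]
= 111uw² - 2376uw³ + 171u²w² + 1315uw - 367u²w - 258w² + 4050w³ - 1504w - 972w⁴ - 729vw² + 4374vw³ - 243uvw² - 1755vw + 351uvw + 28u + 182u² - 224 - 252v - 126uv + 90u³w - 70u³ - 162u²vw + 126u²v    [combine like terms]

111uw² - 2376uw³ + 171u²w² + 1315uw - 367u²w - 258w² + 4050w³ - 1504w - 972w⁴ - 729vw² + 4374vw³ - 243uvw² - 1755vw + 351uvw + 28u + 182u² - 224 - 252v - 126uv + 90u³w - 70u³ - 162u²vw + 126u²v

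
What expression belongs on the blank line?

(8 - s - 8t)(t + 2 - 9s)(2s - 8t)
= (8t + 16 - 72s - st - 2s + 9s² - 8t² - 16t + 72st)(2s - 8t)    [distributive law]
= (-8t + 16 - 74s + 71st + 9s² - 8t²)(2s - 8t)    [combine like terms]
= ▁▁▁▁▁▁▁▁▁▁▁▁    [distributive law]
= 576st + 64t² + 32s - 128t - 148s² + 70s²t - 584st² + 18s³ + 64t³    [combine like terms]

Applying distributive law to the line above:

-16st + 64t² + 32s - 128t - 148s² + 592st + 142s²t - 568st² + 18s³ - 72s²t - 16st² + 64t³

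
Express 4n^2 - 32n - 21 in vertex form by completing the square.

4n^2 - 32n - 21
= 4(n^2 - 8n) - 21    [factor out 4 from the n-terms]
= 4(n^2 - 8n + 16 - 16) - 21    [add and subtract 16 inside the bracket]
= 4(n - 4)^2 - 64 - 21    [perfect-square identity]
= 4(n - 4)^2 - 85    [combine constants]

4(n - 4)^2 - 85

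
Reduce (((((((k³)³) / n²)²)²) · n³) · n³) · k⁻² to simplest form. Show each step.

k³⁴n⁻²

(((((((k³)³) / n²)²)²) · n³) · n³) · k⁻²
= ((((((k³)³) / n²)⁴) · n³) · n³) · k⁻²    [power of a power]
= ((((((k³)³)⁴) / ((n²)⁴)) · n³) · n³) · k⁻²    [power of a quotient]
= (((((k³)¹²) / ((n²)⁴)) · n³) · n³) · k⁻²    [power of a power]
= (((k³⁶ / ((n²)⁴)) · n³) · n³) · k⁻²    [power of a power]
= (((k³⁶ / n⁸) · n³) · n³) · k⁻²    [power of a power]
= k³⁴n⁻²    [quotient of powers; product of powers]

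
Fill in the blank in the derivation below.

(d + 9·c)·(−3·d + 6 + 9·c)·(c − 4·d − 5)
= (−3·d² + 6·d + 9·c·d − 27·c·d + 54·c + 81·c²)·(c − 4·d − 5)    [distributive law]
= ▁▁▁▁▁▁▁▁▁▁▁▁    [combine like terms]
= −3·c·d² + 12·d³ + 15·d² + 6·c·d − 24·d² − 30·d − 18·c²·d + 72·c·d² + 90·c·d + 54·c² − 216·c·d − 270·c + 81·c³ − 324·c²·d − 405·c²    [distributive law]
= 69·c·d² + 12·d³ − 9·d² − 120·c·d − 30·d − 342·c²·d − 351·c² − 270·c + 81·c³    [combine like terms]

After combine like terms, the bracketed line is:

(−3·d² + 6·d − 18·c·d + 54·c + 81·c²)·(c − 4·d − 5)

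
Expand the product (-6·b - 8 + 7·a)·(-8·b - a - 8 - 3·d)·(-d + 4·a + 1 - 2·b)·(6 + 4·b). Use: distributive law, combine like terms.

(-6·b - 8 + 7·a)·(-8·b - a - 8 - 3·d)·(-d + 4·a + 1 - 2·b)·(6 + 4·b)
= (48·b^2 + 6·a·b + 48·b + 18·b·d + 64·b + 8·a + 64 + 24·d - 56·a·b - 7·a^2 - 56·a - 21·a·d)·(-d + 4·a + 1 - 2·b)·(6 + 4·b)    [distributive law]
= (48·b^2 - 50·a·b + 112·b + 18·b·d - 48·a + 64 + 24·d - 7·a^2 - 21·a·d)·(-d + 4·a + 1 - 2·b)·(6 + 4·b)    [combine like terms]
= (-48·b^2·d + 192·a·b^2 + 48·b^2 - 96·b^3 + 50·a·b·d - 200·a^2·b - 50·a·b + 100·a·b^2 - 112·b·d + 448·a·b + 112·b - 224·b^2 - 18·b·d^2 + 72·a·b·d + 18·b·d - 36·b^2·d + 48·a·d - 192·a^2 - 48·a + 96·a·b - 64·d + 256·a + 64 - 128·b - 24·d^2 + 96·a·d + 24·d - 48·b·d + 7·a^2·d - 28·a^3 - 7·a^2 + 14·a^2·b + 21·a·d^2 - 84·a^2·d - 21·a·d + 42·a·b·d)·(6 + 4·b)    [distributive law]
= (-84·b^2·d + 292·a·b^2 - 176·b^2 - 96·b^3 + 164·a·b·d - 186·a^2·b + 494·a·b - 142·b·d - 16·b - 18·b·d^2 + 123·a·d - 199·a^2 + 208·a - 40·d + 64 - 24·d^2 - 77·a^2·d - 28·a^3 + 21·a·d^2)·(6 + 4·b)    [combine like terms]
= -504·b^2·d - 336·b^3·d + 1752·a·b^2 + 1168·a·b^3 - 1056·b^2 - 704·b^3 - 576·b^3 - 384·b^4 + 984·a·b·d + 656·a·b^2·d - 1116·a^2·b - 744·a^2·b^2 + 2964·a·b + 1976·a·b^2 - 852·b·d - 568·b^2·d - 96·b - 64·b^2 - 108·b·d^2 - 72·b^2·d^2 + 738·a·d + 492·a·b·d - 1194·a^2 - 796·a^2·b + 1248·a + 832·a·b - 240·d - 160·b·d + 384 + 256·b - 144·d^2 - 96·b·d^2 - 462·a^2·d - 308·a^2·b·d - 168·a^3 - 112·a^3·b + 126·a·d^2 + 84·a·b·d^2    [distributive law]
= -1072·b^2·d - 336·b^3·d + 3728·a·b^2 + 1168·a·b^3 - 1120·b^2 - 1280·b^3 - 384·b^4 + 1476·a·b·d + 656·a·b^2·d - 1912·a^2·b - 744·a^2·b^2 + 3796·a·b - 1012·b·d + 160·b - 204·b·d^2 - 72·b^2·d^2 + 738·a·d - 1194·a^2 + 1248·a - 240·d + 384 - 144·d^2 - 462·a^2·d - 308·a^2·b·d - 168·a^3 - 112·a^3·b + 126·a·d^2 + 84·a·b·d^2    [combine like terms]

-1072·b^2·d - 336·b^3·d + 3728·a·b^2 + 1168·a·b^3 - 1120·b^2 - 1280·b^3 - 384·b^4 + 1476·a·b·d + 656·a·b^2·d - 1912·a^2·b - 744·a^2·b^2 + 3796·a·b - 1012·b·d + 160·b - 204·b·d^2 - 72·b^2·d^2 + 738·a·d - 1194·a^2 + 1248·a - 240·d + 384 - 144·d^2 - 462·a^2·d - 308·a^2·b·d - 168·a^3 - 112·a^3·b + 126·a·d^2 + 84·a·b·d^2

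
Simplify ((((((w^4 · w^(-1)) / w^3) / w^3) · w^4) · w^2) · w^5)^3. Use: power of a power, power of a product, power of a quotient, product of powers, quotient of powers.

((((((w^4 · w^(-1)) / w^3) / w^3) · w^4) · w^2) · w^5)^3
= ((((((w^4 · w^(-1)) / w^3) / w^3) · w^4) · w^2)^3) · ((w^5)^3)    [power of a product]
= ((((((w^4 · w^(-1)) / w^3) / w^3) · w^4)^3) · ((w^2)^3)) · ((w^5)^3)    [power of a product]
= ((((((w^4 · w^(-1)) / w^3) / w^3)^3) · ((w^4)^3)) · ((w^2)^3)) · ((w^5)^3)    [power of a product]
= ((((((w^4 · w^(-1)) / w^3)^3) / ((w^3)^3)) · ((w^4)^3)) · ((w^2)^3)) · ((w^5)^3)    [power of a quotient]
= ((((((w^4 · w^(-1))^3) / ((w^3)^3)) / ((w^3)^3)) · ((w^4)^3)) · ((w^2)^3)) · ((w^5)^3)    [power of a quotient]
= (((((((w^4)^3) · ((w^(-1))^3)) / ((w^3)^3)) / ((w^3)^3)) · ((w^4)^3)) · ((w^2)^3)) · ((w^5)^3)    [power of a product]
= (((((w^12 · ((w^(-1))^3)) / ((w^3)^3)) / ((w^3)^3)) · ((w^4)^3)) · ((w^2)^3)) · ((w^5)^3)    [power of a power]
= (((((w^12 · w^(-3)) / ((w^3)^3)) / ((w^3)^3)) · ((w^4)^3)) · ((w^2)^3)) · ((w^5)^3)    [power of a power]
= ((((w^9 / ((w^3)^3)) / ((w^3)^3)) · ((w^4)^3)) · ((w^2)^3)) · ((w^5)^3)    [product of powers]
= ((((w^9 / w^9) / ((w^3)^3)) · ((w^4)^3)) · ((w^2)^3)) · ((w^5)^3)    [power of a power]
= (((w^0 / ((w^3)^3)) · ((w^4)^3)) · ((w^2)^3)) · ((w^5)^3)    [quotient of powers]
= (((w^0 / w^9) · ((w^4)^3)) · ((w^2)^3)) · ((w^5)^3)    [power of a power]
= ((w^(-9) · ((w^4)^3)) · ((w^2)^3)) · ((w^5)^3)    [quotient of powers]
= ((w^(-9) · w^12) · ((w^2)^3)) · ((w^5)^3)    [power of a power]
= (w^3 · ((w^2)^3)) · ((w^5)^3)    [product of powers]
= (w^3 · w^6) · ((w^5)^3)    [power of a power]
= w^9 · ((w^5)^3)    [product of powers]
= w^9 · w^15    [power of a power]
= w^24    [product of powers]

w^24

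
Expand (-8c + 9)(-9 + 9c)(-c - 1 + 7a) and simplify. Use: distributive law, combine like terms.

-81c² - 72c + 1071ac + 72c³ - 504ac² + 81 - 567a

(-8c + 9)(-9 + 9c)(-c - 1 + 7a)
= (72c - 72c² - 81 + 81c)(-c - 1 + 7a)    [distributive law]
= (153c - 72c² - 81)(-c - 1 + 7a)    [combine like terms]
= -153c² - 153c + 1071ac + 72c³ + 72c² - 504ac² + 81c + 81 - 567a    [distributive law]
= -81c² - 72c + 1071ac + 72c³ - 504ac² + 81 - 567a    [combine like terms]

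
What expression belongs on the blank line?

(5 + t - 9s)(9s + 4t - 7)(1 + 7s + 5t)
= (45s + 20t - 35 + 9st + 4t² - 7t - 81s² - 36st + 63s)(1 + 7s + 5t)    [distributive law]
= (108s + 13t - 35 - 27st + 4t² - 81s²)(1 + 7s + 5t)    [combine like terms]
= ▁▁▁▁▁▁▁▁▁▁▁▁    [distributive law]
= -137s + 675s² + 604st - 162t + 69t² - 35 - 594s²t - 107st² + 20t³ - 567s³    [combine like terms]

After distributive law, the bracketed line is:

108s + 756s² + 540st + 13t + 91st + 65t² - 35 - 245s - 175t - 27st - 189s²t - 135st² + 4t² + 28st² + 20t³ - 81s² - 567s³ - 405s²t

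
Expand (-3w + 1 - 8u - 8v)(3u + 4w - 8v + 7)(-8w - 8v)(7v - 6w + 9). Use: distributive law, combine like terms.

(-3w + 1 - 8u - 8v)(3u + 4w - 8v + 7)(-8w - 8v)(7v - 6w + 9)
= (-9uw - 12w^2 + 24vw - 21w + 3u + 4w - 8v + 7 - 24u^2 - 32uw + 64uv - 56u - 24uv - 32vw + 64v^2 - 56v)(-8w - 8v)(7v - 6w + 9)    [distributive law]
= (-41uw - 12w^2 - 8vw - 17w - 53u - 64v + 7 - 24u^2 + 40uv + 64v^2)(-8w - 8v)(7v - 6w + 9)    [combine like terms]
= (328uw^2 + 328uvw + 96w^3 + 96vw^2 + 64vw^2 + 64v^2w + 136w^2 + 136vw + 424uw + 424uv + 512vw + 512v^2 - 56w - 56v + 192u^2w + 192u^2v - 320uvw - 320uv^2 - 512v^2w - 512v^3)(7v - 6w + 9)    [distributive law]
= (328uw^2 + 8uvw + 96w^3 + 160vw^2 - 448v^2w + 136w^2 + 648vw + 424uw + 424uv + 512v^2 - 56w - 56v + 192u^2w + 192u^2v - 320uv^2 - 512v^3)(7v - 6w + 9)    [combine like terms]
= 2296uvw^2 - 1968uw^3 + 2952uw^2 + 56uv^2w - 48uvw^2 + 72uvw + 672vw^3 - 576w^4 + 864w^3 + 1120v^2w^2 - 960vw^3 + 1440vw^2 - 3136v^3w + 2688v^2w^2 - 4032v^2w + 952vw^2 - 816w^3 + 1224w^2 + 4536v^2w - 3888vw^2 + 5832vw + 2968uvw - 2544uw^2 + 3816uw + 2968uv^2 - 2544uvw + 3816uv + 3584v^3 - 3072v^2w + 4608v^2 - 392vw + 336w^2 - 504w - 392v^2 + 336vw - 504v + 1344u^2vw - 1152u^2w^2 + 1728u^2w + 1344u^2v^2 - 1152u^2vw + 1728u^2v - 2240uv^3 + 1920uv^2w - 2880uv^2 - 3584v^4 + 3072v^3w - 4608v^3    [distributive law]
= 2248uvw^2 - 1968uw^3 + 408uw^2 + 1976uv^2w + 496uvw - 288vw^3 - 576w^4 + 48w^3 + 3808v^2w^2 - 1496vw^2 - 64v^3w - 2568v^2w + 1560w^2 + 5776vw + 3816uw + 88uv^2 + 3816uv - 1024v^3 + 4216v^2 - 504w - 504v + 192u^2vw - 1152u^2w^2 + 1728u^2w + 1344u^2v^2 + 1728u^2v - 2240uv^3 - 3584v^4    [combine like terms]

2248uvw^2 - 1968uw^3 + 408uw^2 + 1976uv^2w + 496uvw - 288vw^3 - 576w^4 + 48w^3 + 3808v^2w^2 - 1496vw^2 - 64v^3w - 2568v^2w + 1560w^2 + 5776vw + 3816uw + 88uv^2 + 3816uv - 1024v^3 + 4216v^2 - 504w - 504v + 192u^2vw - 1152u^2w^2 + 1728u^2w + 1344u^2v^2 + 1728u^2v - 2240uv^3 - 3584v^4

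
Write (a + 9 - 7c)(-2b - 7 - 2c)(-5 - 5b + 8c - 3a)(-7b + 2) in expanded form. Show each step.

(a + 9 - 7c)(-2b - 7 - 2c)(-5 - 5b + 8c - 3a)(-7b + 2)
= (-2ab - 7a - 2ac - 18b - 63 - 18c + 14bc + 49c + 14c²)(-5 - 5b + 8c - 3a)(-7b + 2)    [distributive law]
= (-2ab - 7a - 2ac - 18b - 63 + 31c + 14bc + 14c²)(-5 - 5b + 8c - 3a)(-7b + 2)    [combine like terms]
= (10ab + 10ab² - 16abc + 6a²b + 35a + 35ab - 56ac + 21a² + 10ac + 10abc - 16ac² + 6a²c + 90b + 90b² - 144bc + 54ab + 315 + 315b - 504c + 189a - 155c - 155bc + 248c² - 93ac - 70bc - 70b²c + 112bc² - 42abc - 70c² - 70bc² + 112c³ - 42ac²)(-7b + 2)    [distributive law]
= (99ab + 10ab² - 48abc + 6a²b + 224a - 139ac + 21a² - 58ac² + 6a²c + 405b + 90b² - 369bc + 315 - 659c + 178c² - 70b²c + 42bc² + 112c³)(-7b + 2)    [combine like terms]
= -693ab² + 198ab - 70ab³ + 20ab² + 336ab²c - 96abc - 42a²b² + 12a²b - 1568ab + 448a + 973abc - 278ac - 147a²b + 42a² + 406abc² - 116ac² - 42a²bc + 12a²c - 2835b² + 810b - 630b³ + 180b² + 2583b²c - 738bc - 2205b + 630 + 4613bc - 1318c - 1246bc² + 356c² + 490b³c - 140b²c - 294b²c² + 84bc² - 784bc³ + 224c³    [distributive law]
= -673ab² - 1370ab - 70ab³ + 336ab²c + 877abc - 42a²b² - 135a²b + 448a - 278ac + 42a² + 406abc² - 116ac² - 42a²bc + 12a²c - 2655b² - 1395b - 630b³ + 2443b²c + 3875bc + 630 - 1318c - 1162bc² + 356c² + 490b³c - 294b²c² - 784bc³ + 224c³    [combine like terms]

-673ab² - 1370ab - 70ab³ + 336ab²c + 877abc - 42a²b² - 135a²b + 448a - 278ac + 42a² + 406abc² - 116ac² - 42a²bc + 12a²c - 2655b² - 1395b - 630b³ + 2443b²c + 3875bc + 630 - 1318c - 1162bc² + 356c² + 490b³c - 294b²c² - 784bc³ + 224c³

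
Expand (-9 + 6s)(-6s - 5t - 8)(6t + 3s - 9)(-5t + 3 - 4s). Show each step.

(-9 + 6s)(-6s - 5t - 8)(6t + 3s - 9)(-5t + 3 - 4s)
= (54s + 45t + 72 - 36s^2 - 30st - 48s)(6t + 3s - 9)(-5t + 3 - 4s)    [distributive law]
= (6s + 45t + 72 - 36s^2 - 30st)(6t + 3s - 9)(-5t + 3 - 4s)    [combine like terms]
= (36st + 18s^2 - 54s + 270t^2 + 135st - 405t + 432t + 216s - 648 - 216s^2t - 108s^3 + 324s^2 - 180st^2 - 90s^2t + 270st)(-5t + 3 - 4s)    [distributive law]
= (441st + 342s^2 + 162s + 270t^2 + 27t - 648 - 306s^2t - 108s^3 - 180st^2)(-5t + 3 - 4s)    [combine like terms]
= -2205st^2 + 1323st - 1764s^2t - 1710s^2t + 1026s^2 - 1368s^3 - 810st + 486s - 648s^2 - 1350t^3 + 810t^2 - 1080st^2 - 135t^2 + 81t - 108st + 3240t - 1944 + 2592s + 1530s^2t^2 - 918s^2t + 1224s^3t + 540s^3t - 324s^3 + 432s^4 + 900st^3 - 540st^2 + 720s^2t^2    [distributive law]
= -3825st^2 + 405st - 4392s^2t + 378s^2 - 1692s^3 + 3078s - 1350t^3 + 675t^2 + 3321t - 1944 + 2250s^2t^2 + 1764s^3t + 432s^4 + 900st^3    [combine like terms]

-3825st^2 + 405st - 4392s^2t + 378s^2 - 1692s^3 + 3078s - 1350t^3 + 675t^2 + 3321t - 1944 + 2250s^2t^2 + 1764s^3t + 432s^4 + 900st^3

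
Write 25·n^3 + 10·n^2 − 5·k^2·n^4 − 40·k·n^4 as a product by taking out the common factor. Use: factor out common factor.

25·n^3 + 10·n^2 − 5·k^2·n^4 − 40·k·n^4
= 5(5·n^3 + 2·n^2 − k^2·n^4 − 8·k·n^4)    [factor out 5]
= 5·n^2(5·n + 2 − k^2·n^2 − 8·k·n^2)    [factor out n^2]

5·n^2(5·n + 2 − k^2·n^2 − 8·k·n^2)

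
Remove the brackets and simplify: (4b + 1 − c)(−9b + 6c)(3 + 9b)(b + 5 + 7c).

−1809b^3 − 972b^2 + 315b^2c − 324b^4 − 1971b^3c + 594bc + 783bc^2 + 2025b^2c^2 − 135b + 90c + 36c^2 − 126c^3 − 378bc^3

(4b + 1 − c)(−9b + 6c)(3 + 9b)(b + 5 + 7c)
= (−36b^2 + 24bc − 9b + 6c + 9bc − 6c^2)(3 + 9b)(b + 5 + 7c)    [distributive law]
= (−36b^2 + 33bc − 9b + 6c − 6c^2)(3 + 9b)(b + 5 + 7c)    [combine like terms]
= (−108b^2 − 324b^3 + 99bc + 297b^2c − 27b − 81b^2 + 18c + 54bc − 18c^2 − 54bc^2)(b + 5 + 7c)    [distributive law]
= (−189b^2 − 324b^3 + 153bc + 297b^2c − 27b + 18c − 18c^2 − 54bc^2)(b + 5 + 7c)    [combine like terms]
= −189b^3 − 945b^2 − 1323b^2c − 324b^4 − 1620b^3 − 2268b^3c + 153b^2c + 765bc + 1071bc^2 + 297b^3c + 1485b^2c + 2079b^2c^2 − 27b^2 − 135b − 189bc + 18bc + 90c + 126c^2 − 18bc^2 − 90c^2 − 126c^3 − 54b^2c^2 − 270bc^2 − 378bc^3    [distributive law]
= −1809b^3 − 972b^2 + 315b^2c − 324b^4 − 1971b^3c + 594bc + 783bc^2 + 2025b^2c^2 − 135b + 90c + 36c^2 − 126c^3 − 378bc^3    [combine like terms]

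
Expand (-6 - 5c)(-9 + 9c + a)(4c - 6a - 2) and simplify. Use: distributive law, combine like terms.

(-6 - 5c)(-9 + 9c + a)(4c - 6a - 2)
= (54 - 54c - 6a + 45c - 45c^2 - 5ac)(4c - 6a - 2)    [distributive law]
= (54 - 9c - 6a - 45c^2 - 5ac)(4c - 6a - 2)    [combine like terms]
= 216c - 324a - 108 - 36c^2 + 54ac + 18c - 24ac + 36a^2 + 12a - 180c^3 + 270ac^2 + 90c^2 - 20ac^2 + 30a^2c + 10ac    [distributive law]
= 234c - 312a - 108 + 54c^2 + 40ac + 36a^2 - 180c^3 + 250ac^2 + 30a^2c    [combine like terms]

234c - 312a - 108 + 54c^2 + 40ac + 36a^2 - 180c^3 + 250ac^2 + 30a^2c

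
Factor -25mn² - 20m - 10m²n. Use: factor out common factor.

5m(-5n² - 4 - 2mn)

-25mn² - 20m - 10m²n
= 5(-5mn² - 4m - 2m²n)    [factor out 5]
= 5m(-5n² - 4 - 2mn)    [factor out m]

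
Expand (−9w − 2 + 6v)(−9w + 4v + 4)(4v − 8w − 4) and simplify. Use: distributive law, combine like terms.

1044vw^2 − 648w^3 − 180w^2 − 552v^2w + 160vw + 136w − 32v^2 − 96v + 32 + 96v^3

(−9w − 2 + 6v)(−9w + 4v + 4)(4v − 8w − 4)
= (81w^2 − 36vw − 36w + 18w − 8v − 8 − 54vw + 24v^2 + 24v)(4v − 8w − 4)    [distributive law]
= (81w^2 − 90vw − 18w + 16v − 8 + 24v^2)(4v − 8w − 4)    [combine like terms]
= 324vw^2 − 648w^3 − 324w^2 − 360v^2w + 720vw^2 + 360vw − 72vw + 144w^2 + 72w + 64v^2 − 128vw − 64v − 32v + 64w + 32 + 96v^3 − 192v^2w − 96v^2    [distributive law]
= 1044vw^2 − 648w^3 − 180w^2 − 552v^2w + 160vw + 136w − 32v^2 − 96v + 32 + 96v^3    [combine like terms]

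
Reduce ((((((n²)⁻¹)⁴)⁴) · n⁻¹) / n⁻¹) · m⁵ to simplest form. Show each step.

((((((n²)⁻¹)⁴)⁴) · n⁻¹) / n⁻¹) · m⁵
= (((((n²)⁻¹)¹⁶) · n⁻¹) / n⁻¹) · m⁵    [power of a power]
= ((((n²)⁻¹⁶) · n⁻¹) / n⁻¹) · m⁵    [power of a power]
= ((n⁻³² · n⁻¹) / n⁻¹) · m⁵    [power of a power]
= (n⁻³³ / n⁻¹) · m⁵    [product of powers]
= n⁻³² · m⁵    [quotient of powers]
= m⁵n⁻³²    [rearrange]

m⁵n⁻³²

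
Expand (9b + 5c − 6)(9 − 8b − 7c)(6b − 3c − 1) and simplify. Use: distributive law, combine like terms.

(9b + 5c − 6)(9 − 8b − 7c)(6b − 3c − 1)
= (81b − 72b² − 63bc + 45c − 40bc − 35c² − 54 + 48b + 42c)(6b − 3c − 1)    [distributive law]
= (129b − 72b² − 103bc + 87c − 35c² − 54)(6b − 3c − 1)    [combine like terms]
= 774b² − 387bc − 129b − 432b³ + 216b²c + 72b² − 618b²c + 309bc² + 103bc + 522bc − 261c² − 87c − 210bc² + 105c³ + 35c² − 324b + 162c + 54    [distributive law]
= 846b² + 238bc − 453b − 432b³ − 402b²c + 99bc² − 226c² + 75c + 105c³ + 54    [combine like terms]

846b² + 238bc − 453b − 432b³ − 402b²c + 99bc² − 226c² + 75c + 105c³ + 54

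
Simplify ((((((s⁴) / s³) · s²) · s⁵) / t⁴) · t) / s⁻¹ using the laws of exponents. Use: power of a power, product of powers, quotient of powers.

((((((s⁴) / s³) · s²) · s⁵) / t⁴) · t) / s⁻¹
= ((((s · s²) · s⁵) / t⁴) · t) / s⁻¹    [quotient of powers]
= (((s³ · s⁵) / t⁴) · t) / s⁻¹    [product of powers]
= ((s⁸ / t⁴) · t) / s⁻¹    [product of powers]
= s⁹t⁻³    [quotient of powers]

s⁹t⁻³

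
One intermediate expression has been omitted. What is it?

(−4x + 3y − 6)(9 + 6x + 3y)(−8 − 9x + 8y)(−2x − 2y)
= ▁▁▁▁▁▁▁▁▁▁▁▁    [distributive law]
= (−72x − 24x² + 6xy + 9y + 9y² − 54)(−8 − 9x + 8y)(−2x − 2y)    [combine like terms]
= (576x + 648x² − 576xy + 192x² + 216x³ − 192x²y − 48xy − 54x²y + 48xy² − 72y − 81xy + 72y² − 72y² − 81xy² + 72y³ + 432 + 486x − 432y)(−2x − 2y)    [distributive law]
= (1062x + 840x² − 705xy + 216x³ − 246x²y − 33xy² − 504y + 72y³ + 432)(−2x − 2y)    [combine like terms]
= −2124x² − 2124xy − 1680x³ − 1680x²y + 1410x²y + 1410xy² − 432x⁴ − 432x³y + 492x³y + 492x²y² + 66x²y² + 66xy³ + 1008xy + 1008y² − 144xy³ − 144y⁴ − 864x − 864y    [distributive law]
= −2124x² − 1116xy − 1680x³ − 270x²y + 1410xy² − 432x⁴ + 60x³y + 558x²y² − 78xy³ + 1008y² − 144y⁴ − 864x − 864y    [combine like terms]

After distributive law, the bracketed line is:

(−36x − 24x² − 12xy + 27y + 18xy + 9y² − 54 − 36x − 18y)(−8 − 9x + 8y)(−2x − 2y)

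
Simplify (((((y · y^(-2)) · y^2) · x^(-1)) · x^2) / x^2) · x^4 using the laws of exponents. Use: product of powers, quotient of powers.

x^3·y

(((((y · y^(-2)) · y^2) · x^(-1)) · x^2) / x^2) · x^4
= ((((y^(-1) · y^2) · x^(-1)) · x^2) / x^2) · x^4    [product of powers]
= (((y · x^(-1)) · x^2) / x^2) · x^4    [product of powers]
= x^3·y    [quotient of powers; product of powers]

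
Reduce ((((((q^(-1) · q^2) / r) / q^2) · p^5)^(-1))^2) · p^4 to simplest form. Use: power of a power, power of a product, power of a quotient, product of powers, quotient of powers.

p^(-6)·q^2·r^2

((((((q^(-1) · q^2) / r) / q^2) · p^5)^(-1))^2) · p^4
= (((((q^(-1) · q^2) / r) / q^2) · p^5)^(-2)) · p^4    [power of a power]
= (((((q^(-1) · q^2) / r) / q^2)^(-2)) · ((p^5)^(-2))) · p^4    [power of a product]
= (((((q^(-1) · q^2) / r)^(-2)) / ((q^2)^(-2))) · ((p^5)^(-2))) · p^4    [power of a quotient]
= (((((q^(-1) · q^2)^(-2)) / (r^(-2))) / ((q^2)^(-2))) · ((p^5)^(-2))) · p^4    [power of a quotient]
= ((((((q^(-1))^(-2)) · ((q^2)^(-2))) / (r^(-2))) / ((q^2)^(-2))) · ((p^5)^(-2))) · p^4    [power of a product]
= ((((q^2 · ((q^2)^(-2))) / (r^(-2))) / ((q^2)^(-2))) · ((p^5)^(-2))) · p^4    [power of a power]
= ((((q^2 · q^(-4)) / (r^(-2))) / ((q^2)^(-2))) · ((p^5)^(-2))) · p^4    [power of a power]
= (((q^(-2) / (r^(-2))) / ((q^2)^(-2))) · ((p^5)^(-2))) · p^4    [product of powers]
= (((q^(-2) / r^(-2)) / q^(-4)) · ((p^5)^(-2))) · p^4    [power of a power]
= (((q^(-2) / r^(-2)) / q^(-4)) · p^(-10)) · p^4    [power of a power]
= p^(-6)·q^2·r^2    [quotient of powers; product of powers]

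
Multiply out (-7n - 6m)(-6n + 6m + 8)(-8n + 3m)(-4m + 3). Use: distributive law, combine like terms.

1344mn^3 - 1008n^3 - 696m^2n^2 - 1270mn^2 - 1080m^3n - 54m^2n + 1344n^2 + 648mn + 432m^4 + 252m^3 - 432m^2

(-7n - 6m)(-6n + 6m + 8)(-8n + 3m)(-4m + 3)
= (42n^2 - 42mn - 56n + 36mn - 36m^2 - 48m)(-8n + 3m)(-4m + 3)    [distributive law]
= (42n^2 - 6mn - 56n - 36m^2 - 48m)(-8n + 3m)(-4m + 3)    [combine like terms]
= (-336n^3 + 126mn^2 + 48mn^2 - 18m^2n + 448n^2 - 168mn + 288m^2n - 108m^3 + 384mn - 144m^2)(-4m + 3)    [distributive law]
= (-336n^3 + 174mn^2 + 270m^2n + 448n^2 + 216mn - 108m^3 - 144m^2)(-4m + 3)    [combine like terms]
= 1344mn^3 - 1008n^3 - 696m^2n^2 + 522mn^2 - 1080m^3n + 810m^2n - 1792mn^2 + 1344n^2 - 864m^2n + 648mn + 432m^4 - 324m^3 + 576m^3 - 432m^2    [distributive law]
= 1344mn^3 - 1008n^3 - 696m^2n^2 - 1270mn^2 - 1080m^3n - 54m^2n + 1344n^2 + 648mn + 432m^4 + 252m^3 - 432m^2    [combine like terms]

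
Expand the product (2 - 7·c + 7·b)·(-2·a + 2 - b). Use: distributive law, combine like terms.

(2 - 7·c + 7·b)·(-2·a + 2 - b)
= -4·a + 4 - 2·b + 14·a·c - 14·c + 7·b·c - 14·a·b + 14·b - 7·b^2    [distributive law]
= -4·a + 4 + 12·b + 14·a·c - 14·c + 7·b·c - 14·a·b - 7·b^2    [combine like terms]

-4·a + 4 + 12·b + 14·a·c - 14·c + 7·b·c - 14·a·b - 7·b^2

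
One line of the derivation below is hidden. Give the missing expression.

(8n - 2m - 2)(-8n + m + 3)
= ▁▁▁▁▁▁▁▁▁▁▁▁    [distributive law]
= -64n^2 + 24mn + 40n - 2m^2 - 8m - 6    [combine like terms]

Applying distributive law to the line above:

-64n^2 + 8mn + 24n + 16mn - 2m^2 - 6m + 16n - 2m - 6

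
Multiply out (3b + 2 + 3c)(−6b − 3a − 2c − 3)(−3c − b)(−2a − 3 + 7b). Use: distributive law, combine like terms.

(3b + 2 + 3c)(−6b − 3a − 2c − 3)(−3c − b)(−2a − 3 + 7b)
= (−18b² − 9ab − 6bc − 9b − 12b − 6a − 4c − 6 − 18bc − 9ac − 6c² − 9c)(−3c − b)(−2a − 3 + 7b)    [distributive law]
= (−18b² − 9ab − 24bc − 21b − 6a − 13c − 6 − 9ac − 6c²)(−3c − b)(−2a − 3 + 7b)    [combine like terms]
= (54b²c + 18b³ + 27abc + 9ab² + 72bc² + 24b²c + 63bc + 21b² + 18ac + 6ab + 39c² + 13bc + 18c + 6b + 27ac² + 9abc + 18c³ + 6bc²)(−2a − 3 + 7b)    [distributive law]
= (78b²c + 18b³ + 36abc + 9ab² + 78bc² + 76bc + 21b² + 18ac + 6ab + 39c² + 18c + 6b + 27ac² + 18c³)(−2a − 3 + 7b)    [combine like terms]
= −156ab²c − 234b²c + 546b³c − 36ab³ − 54b³ + 126b⁴ − 72a²bc − 108abc + 252ab²c − 18a²b² − 27ab² + 63ab³ − 156abc² − 234bc² + 546b²c² − 152abc − 228bc + 532b²c − 42ab² − 63b² + 147b³ − 36a²c − 54ac + 126abc − 12a²b − 18ab + 42ab² − 78ac² − 117c² + 273bc² − 36ac − 54c + 126bc − 12ab − 18b + 42b² − 54a²c² − 81ac² + 189abc² − 36ac³ − 54c³ + 126bc³    [distributive law]
= 96ab²c + 298b²c + 546b³c + 27ab³ + 93b³ + 126b⁴ − 72a²bc − 134abc − 18a²b² − 27ab² + 33abc² + 39bc² + 546b²c² − 102bc − 21b² − 36a²c − 90ac − 12a²b − 30ab − 159ac² − 117c² − 54c − 18b − 54a²c² − 36ac³ − 54c³ + 126bc³    [combine like terms]

96ab²c + 298b²c + 546b³c + 27ab³ + 93b³ + 126b⁴ − 72a²bc − 134abc − 18a²b² − 27ab² + 33abc² + 39bc² + 546b²c² − 102bc − 21b² − 36a²c − 90ac − 12a²b − 30ab − 159ac² − 117c² − 54c − 18b − 54a²c² − 36ac³ − 54c³ + 126bc³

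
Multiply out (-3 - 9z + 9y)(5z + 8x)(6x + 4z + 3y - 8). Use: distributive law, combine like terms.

(-3 - 9z + 9y)(5z + 8x)(6x + 4z + 3y - 8)
= (-15z - 24x - 45z^2 - 72xz + 45yz + 72xy)(6x + 4z + 3y - 8)    [distributive law]
= -90xz - 60z^2 - 45yz + 120z - 144x^2 - 96xz - 72xy + 192x - 270xz^2 - 180z^3 - 135yz^2 + 360z^2 - 432x^2z - 288xz^2 - 216xyz + 576xz + 270xyz + 180yz^2 + 135y^2z - 360yz + 432x^2y + 288xyz + 216xy^2 - 576xy    [distributive law]
= 390xz + 300z^2 - 405yz + 120z - 144x^2 - 648xy + 192x - 558xz^2 - 180z^3 + 45yz^2 - 432x^2z + 342xyz + 135y^2z + 432x^2y + 216xy^2    [combine like terms]

390xz + 300z^2 - 405yz + 120z - 144x^2 - 648xy + 192x - 558xz^2 - 180z^3 + 45yz^2 - 432x^2z + 342xyz + 135y^2z + 432x^2y + 216xy^2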